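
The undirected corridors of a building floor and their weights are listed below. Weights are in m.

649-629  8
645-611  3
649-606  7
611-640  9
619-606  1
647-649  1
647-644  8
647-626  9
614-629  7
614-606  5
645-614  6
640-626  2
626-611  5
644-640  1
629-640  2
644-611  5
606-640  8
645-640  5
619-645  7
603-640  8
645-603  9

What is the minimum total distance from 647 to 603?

Running Dijkstra from 647:
647: 0
649: 1  (via 647)
606: 8  (via 649)
644: 8  (via 647)
626: 9  (via 647)
619: 9  (via 606)
640: 9  (via 644)
629: 9  (via 649)
614: 13  (via 606)
611: 13  (via 644)
645: 14  (via 640)
603: 17  (via 640)
Shortest route: 647 → 644 → 640 → 603 = 17 m.

17 m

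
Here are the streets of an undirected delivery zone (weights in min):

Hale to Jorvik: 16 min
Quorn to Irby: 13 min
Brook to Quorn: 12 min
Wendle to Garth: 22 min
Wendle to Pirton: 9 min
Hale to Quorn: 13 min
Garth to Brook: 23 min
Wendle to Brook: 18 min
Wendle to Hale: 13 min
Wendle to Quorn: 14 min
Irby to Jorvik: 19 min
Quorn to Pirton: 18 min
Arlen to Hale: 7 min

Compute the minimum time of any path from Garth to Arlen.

42 min

Shortest distances from Garth:
Garth: 0
Wendle: 22  (via Garth)
Brook: 23  (via Garth)
Pirton: 31  (via Wendle)
Hale: 35  (via Wendle)
Quorn: 35  (via Brook)
Arlen: 42  (via Hale)
Shortest route: Garth–Wendle–Hale–Arlen = 42 min.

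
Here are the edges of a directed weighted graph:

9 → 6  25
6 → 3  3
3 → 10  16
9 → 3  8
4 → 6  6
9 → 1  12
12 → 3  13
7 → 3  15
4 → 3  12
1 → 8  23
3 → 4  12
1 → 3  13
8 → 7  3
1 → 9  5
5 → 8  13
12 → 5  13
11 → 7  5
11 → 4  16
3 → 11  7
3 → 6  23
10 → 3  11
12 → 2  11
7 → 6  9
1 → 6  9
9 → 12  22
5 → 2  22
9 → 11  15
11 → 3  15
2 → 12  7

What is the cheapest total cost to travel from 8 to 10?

31

Settle nodes by increasing distance from 8:
8: 0
7: 3  (via 8)
6: 12  (via 7)
3: 15  (via 6)
11: 22  (via 3)
4: 27  (via 3)
10: 31  (via 3)
Shortest route: 8–7–6–3–10 = 31.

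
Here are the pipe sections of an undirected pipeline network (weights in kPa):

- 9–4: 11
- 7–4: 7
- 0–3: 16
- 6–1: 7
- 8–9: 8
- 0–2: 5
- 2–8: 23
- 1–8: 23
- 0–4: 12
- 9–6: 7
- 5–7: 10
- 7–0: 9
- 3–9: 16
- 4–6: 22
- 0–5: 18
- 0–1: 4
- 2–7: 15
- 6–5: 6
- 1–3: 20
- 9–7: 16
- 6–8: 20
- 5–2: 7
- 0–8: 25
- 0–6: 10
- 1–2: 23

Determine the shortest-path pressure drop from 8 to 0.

Shortest distances from 8:
8: 0
9: 8  (via 8)
6: 15  (via 9)
4: 19  (via 9)
5: 21  (via 6)
1: 22  (via 6)
2: 23  (via 8)
3: 24  (via 9)
7: 24  (via 9)
0: 25  (via 8)
Shortest route: 8 → 0 = 25 kPa.

25 kPa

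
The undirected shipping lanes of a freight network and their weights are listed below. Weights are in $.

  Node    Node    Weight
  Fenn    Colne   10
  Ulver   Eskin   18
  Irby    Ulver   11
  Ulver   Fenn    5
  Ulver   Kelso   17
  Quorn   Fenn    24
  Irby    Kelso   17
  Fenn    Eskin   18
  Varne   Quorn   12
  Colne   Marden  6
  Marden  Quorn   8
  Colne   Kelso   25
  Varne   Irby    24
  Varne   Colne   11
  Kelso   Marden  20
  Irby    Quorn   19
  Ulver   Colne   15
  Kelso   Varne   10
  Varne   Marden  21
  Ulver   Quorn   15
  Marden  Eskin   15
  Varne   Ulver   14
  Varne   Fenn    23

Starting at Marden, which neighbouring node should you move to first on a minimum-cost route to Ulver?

Colne

Candidate routes:
Marden → Eskin → Ulver: 15+18 = 33
Marden → Colne → Varne → Ulver: 6+11+14 = 31
Marden → Quorn → Ulver: 8+15 = 23
Marden → Colne → Ulver: 6+15 = 21
The minimum is $21 via Marden → Colne → Ulver.
So from Marden the first move is to Colne.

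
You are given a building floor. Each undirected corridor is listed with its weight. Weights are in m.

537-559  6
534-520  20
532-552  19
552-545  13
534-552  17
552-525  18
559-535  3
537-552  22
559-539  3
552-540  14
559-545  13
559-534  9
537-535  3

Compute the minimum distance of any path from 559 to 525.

Settle nodes by increasing distance from 559:
559: 0
539: 3  (via 559)
535: 3  (via 559)
537: 6  (via 559)
534: 9  (via 559)
545: 13  (via 559)
552: 26  (via 534)
520: 29  (via 534)
540: 40  (via 552)
525: 44  (via 552)
Shortest route: 559–534–552–525 = 44 m.

44 m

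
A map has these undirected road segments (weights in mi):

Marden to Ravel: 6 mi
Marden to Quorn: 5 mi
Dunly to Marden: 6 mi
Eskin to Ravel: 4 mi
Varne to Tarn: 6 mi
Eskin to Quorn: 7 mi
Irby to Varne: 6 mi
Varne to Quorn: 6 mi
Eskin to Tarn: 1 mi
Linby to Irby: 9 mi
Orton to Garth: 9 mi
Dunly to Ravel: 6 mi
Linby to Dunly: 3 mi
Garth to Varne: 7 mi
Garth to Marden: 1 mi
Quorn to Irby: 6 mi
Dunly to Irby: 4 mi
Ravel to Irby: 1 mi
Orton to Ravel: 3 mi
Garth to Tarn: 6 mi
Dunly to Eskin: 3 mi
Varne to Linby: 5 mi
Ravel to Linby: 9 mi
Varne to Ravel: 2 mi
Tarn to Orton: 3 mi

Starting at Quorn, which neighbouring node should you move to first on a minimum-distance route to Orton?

Irby

Compare a few routes:
Quorn → Eskin → Ravel → Orton: 7+4+3 = 14
Quorn → Eskin → Tarn → Orton: 7+1+3 = 11
Quorn → Varne → Ravel → Orton: 6+2+3 = 11
Quorn → Irby → Ravel → Orton: 6+1+3 = 10
Cheapest is Quorn → Irby → Ravel → Orton at 10 mi.
So from Quorn the first move is to Irby.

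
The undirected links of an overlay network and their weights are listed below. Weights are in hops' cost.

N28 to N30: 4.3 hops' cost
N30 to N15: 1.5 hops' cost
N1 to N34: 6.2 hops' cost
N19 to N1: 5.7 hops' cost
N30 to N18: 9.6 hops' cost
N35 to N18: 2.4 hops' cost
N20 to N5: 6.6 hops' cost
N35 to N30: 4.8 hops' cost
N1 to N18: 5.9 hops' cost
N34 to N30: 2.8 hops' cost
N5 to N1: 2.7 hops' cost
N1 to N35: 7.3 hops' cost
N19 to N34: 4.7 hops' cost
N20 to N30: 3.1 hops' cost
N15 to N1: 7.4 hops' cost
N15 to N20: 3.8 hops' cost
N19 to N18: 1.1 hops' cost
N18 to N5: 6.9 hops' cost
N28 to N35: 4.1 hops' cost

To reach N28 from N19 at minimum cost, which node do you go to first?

N18

Compare a few routes:
N19–N18–N35–N28: 1.1+2.4+4.1 = 7.6
N19–N34–N30–N28: 4.7+2.8+4.3 = 11.8
N19–N18–N35–N30–N28: 1.1+2.4+4.8+4.3 = 12.6
N19–N18–N30–N28: 1.1+9.6+4.3 = 15
Cheapest is N19–N18–N35–N28 at 7.6 hops' cost.
So from N19 the first move is to N18.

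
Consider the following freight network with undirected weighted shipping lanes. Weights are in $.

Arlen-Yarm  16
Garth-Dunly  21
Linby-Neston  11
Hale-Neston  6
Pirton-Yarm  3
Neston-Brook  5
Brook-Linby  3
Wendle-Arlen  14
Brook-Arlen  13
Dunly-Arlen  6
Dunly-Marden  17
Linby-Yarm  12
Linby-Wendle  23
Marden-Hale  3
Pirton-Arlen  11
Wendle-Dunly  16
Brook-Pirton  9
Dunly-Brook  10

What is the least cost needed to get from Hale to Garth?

Enumerating some paths:
Hale - Neston - Brook - Dunly - Garth: 6+5+10+21 = 42
Hale - Neston - Brook - Arlen - Dunly - Garth: 6+5+13+6+21 = 51
Hale - Neston - Linby - Brook - Dunly - Garth: 6+11+3+10+21 = 51
Hale - Marden - Dunly - Garth: 3+17+21 = 41
Cheapest is Hale - Marden - Dunly - Garth at $41.

$41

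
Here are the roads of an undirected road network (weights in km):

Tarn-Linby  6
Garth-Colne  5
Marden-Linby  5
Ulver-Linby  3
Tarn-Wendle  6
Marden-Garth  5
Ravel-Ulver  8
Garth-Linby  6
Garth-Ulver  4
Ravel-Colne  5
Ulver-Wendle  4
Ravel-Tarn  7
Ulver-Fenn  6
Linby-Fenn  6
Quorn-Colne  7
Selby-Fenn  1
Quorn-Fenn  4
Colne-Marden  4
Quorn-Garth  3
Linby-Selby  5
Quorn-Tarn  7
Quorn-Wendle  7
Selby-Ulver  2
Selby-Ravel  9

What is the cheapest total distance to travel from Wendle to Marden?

Running Dijkstra from Wendle:
Wendle: 0
Ulver: 4  (via Wendle)
Tarn: 6  (via Wendle)
Selby: 6  (via Ulver)
Quorn: 7  (via Wendle)
Fenn: 7  (via Selby)
Linby: 7  (via Ulver)
Garth: 8  (via Ulver)
Marden: 12  (via Linby)
Shortest route: Wendle → Ulver → Linby → Marden = 12 km.

12 km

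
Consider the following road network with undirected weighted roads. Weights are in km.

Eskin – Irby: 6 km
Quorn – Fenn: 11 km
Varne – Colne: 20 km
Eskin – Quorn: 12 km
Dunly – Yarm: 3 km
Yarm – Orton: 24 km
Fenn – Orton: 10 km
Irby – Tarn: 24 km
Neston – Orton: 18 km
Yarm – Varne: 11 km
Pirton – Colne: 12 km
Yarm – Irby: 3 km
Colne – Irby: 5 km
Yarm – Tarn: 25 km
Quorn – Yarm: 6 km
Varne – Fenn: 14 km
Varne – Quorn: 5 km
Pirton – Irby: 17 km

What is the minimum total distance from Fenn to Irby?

20 km

Running Dijkstra from Fenn:
Fenn: 0
Orton: 10  (via Fenn)
Quorn: 11  (via Fenn)
Varne: 14  (via Fenn)
Yarm: 17  (via Quorn)
Irby: 20  (via Yarm)
Shortest route: Fenn–Quorn–Yarm–Irby = 20 km.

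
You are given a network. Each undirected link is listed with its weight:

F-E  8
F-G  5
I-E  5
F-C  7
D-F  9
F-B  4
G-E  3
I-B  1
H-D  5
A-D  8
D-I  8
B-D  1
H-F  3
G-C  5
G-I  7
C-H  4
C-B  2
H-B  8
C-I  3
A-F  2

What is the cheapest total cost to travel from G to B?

7

Shortest distances from G:
G: 0
E: 3  (via G)
C: 5  (via G)
F: 5  (via G)
A: 7  (via F)
B: 7  (via C)
Shortest route: G–C–B = 7.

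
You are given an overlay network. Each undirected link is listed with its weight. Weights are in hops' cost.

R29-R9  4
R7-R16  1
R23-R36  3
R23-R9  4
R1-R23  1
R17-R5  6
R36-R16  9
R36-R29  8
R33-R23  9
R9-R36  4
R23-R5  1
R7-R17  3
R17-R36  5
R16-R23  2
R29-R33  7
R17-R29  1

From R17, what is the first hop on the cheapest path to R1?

Compare a few routes:
R17 - R7 - R16 - R23 - R1: 3+1+2+1 = 7
R17 - R36 - R23 - R1: 5+3+1 = 9
R17 - R5 - R23 - R1: 6+1+1 = 8
Cheapest is R17 - R7 - R16 - R23 - R1 at 7 hops' cost.
So from R17 the first move is to R7.

R7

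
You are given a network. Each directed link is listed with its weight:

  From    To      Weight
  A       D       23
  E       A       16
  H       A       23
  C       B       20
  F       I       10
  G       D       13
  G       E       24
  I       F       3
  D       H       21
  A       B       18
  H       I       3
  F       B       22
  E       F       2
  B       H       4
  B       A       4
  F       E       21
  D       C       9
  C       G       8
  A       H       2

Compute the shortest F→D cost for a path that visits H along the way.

Shortest F→H: F–B–H = 26
Shortest H→D: H–A–D = 46
Total via H: 26 + 46 = 72.

72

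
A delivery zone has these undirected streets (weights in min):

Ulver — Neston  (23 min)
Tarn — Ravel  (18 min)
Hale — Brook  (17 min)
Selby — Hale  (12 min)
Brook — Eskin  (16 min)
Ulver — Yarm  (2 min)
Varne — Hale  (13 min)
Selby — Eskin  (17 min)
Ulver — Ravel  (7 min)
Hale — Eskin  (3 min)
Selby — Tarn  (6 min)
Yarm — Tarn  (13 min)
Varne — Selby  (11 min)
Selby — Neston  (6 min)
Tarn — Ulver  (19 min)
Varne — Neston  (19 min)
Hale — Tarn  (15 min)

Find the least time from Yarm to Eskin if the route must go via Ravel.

45 min

Shortest Yarm→Ravel: Yarm–Ulver–Ravel = 9
Best Ravel to Eskin: Ravel–Tarn–Hale–Eskin costing 36
Total via Ravel: 9 + 36 = 45 min.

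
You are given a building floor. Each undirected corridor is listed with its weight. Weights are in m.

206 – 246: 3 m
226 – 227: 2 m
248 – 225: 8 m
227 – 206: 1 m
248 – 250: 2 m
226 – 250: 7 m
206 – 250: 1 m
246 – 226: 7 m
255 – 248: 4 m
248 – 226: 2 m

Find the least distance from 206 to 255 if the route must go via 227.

9 m

Shortest 206→227: 206–227 = 1
Shortest 227→255: 227–226–248–255 = 8
Total via 227: 1 + 8 = 9 m.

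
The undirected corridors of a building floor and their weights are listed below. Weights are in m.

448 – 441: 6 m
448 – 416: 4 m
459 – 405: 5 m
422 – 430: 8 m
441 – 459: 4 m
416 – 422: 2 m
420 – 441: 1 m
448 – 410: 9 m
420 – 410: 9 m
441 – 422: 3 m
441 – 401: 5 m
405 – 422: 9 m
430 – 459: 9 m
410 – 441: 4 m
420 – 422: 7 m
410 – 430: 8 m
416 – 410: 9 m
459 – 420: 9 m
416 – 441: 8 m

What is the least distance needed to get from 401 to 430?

16 m

Enumerating some paths:
401 - 441 - 422 - 430: 5+3+8 = 16
401 - 441 - 459 - 430: 5+4+9 = 18
401 - 441 - 410 - 430: 5+4+8 = 17
The minimum is 16 m via 401 - 441 - 422 - 430.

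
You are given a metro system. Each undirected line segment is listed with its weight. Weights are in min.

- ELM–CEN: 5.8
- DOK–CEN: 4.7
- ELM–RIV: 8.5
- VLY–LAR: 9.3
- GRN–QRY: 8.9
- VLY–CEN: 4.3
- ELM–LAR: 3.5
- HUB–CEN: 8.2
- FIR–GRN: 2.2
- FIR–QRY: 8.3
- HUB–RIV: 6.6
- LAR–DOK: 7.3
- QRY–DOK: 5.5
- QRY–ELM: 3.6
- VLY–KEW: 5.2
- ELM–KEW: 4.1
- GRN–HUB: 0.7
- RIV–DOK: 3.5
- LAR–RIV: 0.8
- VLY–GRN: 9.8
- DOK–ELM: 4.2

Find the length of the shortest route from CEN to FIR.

11.1 min

Running Dijkstra from CEN:
CEN: 0
VLY: 4.3  (via CEN)
DOK: 4.7  (via CEN)
ELM: 5.8  (via CEN)
HUB: 8.2  (via CEN)
RIV: 8.2  (via DOK)
GRN: 8.9  (via HUB)
LAR: 9  (via RIV)
QRY: 9.4  (via ELM)
KEW: 9.5  (via VLY)
FIR: 11.1  (via GRN)
Shortest route: CEN–HUB–GRN–FIR = 11.1 min.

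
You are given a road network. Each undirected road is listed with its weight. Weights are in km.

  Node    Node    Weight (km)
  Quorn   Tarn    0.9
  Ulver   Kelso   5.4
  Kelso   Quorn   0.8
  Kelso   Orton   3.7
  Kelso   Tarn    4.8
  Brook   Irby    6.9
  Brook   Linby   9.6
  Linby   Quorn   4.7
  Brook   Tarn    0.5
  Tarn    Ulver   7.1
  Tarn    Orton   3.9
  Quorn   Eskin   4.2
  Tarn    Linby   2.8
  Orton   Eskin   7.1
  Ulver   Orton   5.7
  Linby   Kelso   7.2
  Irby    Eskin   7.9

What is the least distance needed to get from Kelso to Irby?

Shortest distances from Kelso:
Kelso: 0
Quorn: 0.8  (via Kelso)
Tarn: 1.7  (via Quorn)
Brook: 2.2  (via Tarn)
Orton: 3.7  (via Kelso)
Linby: 4.5  (via Tarn)
Eskin: 5  (via Quorn)
Ulver: 5.4  (via Kelso)
Irby: 9.1  (via Brook)
Shortest route: Kelso–Quorn–Tarn–Brook–Irby = 9.1 km.

9.1 km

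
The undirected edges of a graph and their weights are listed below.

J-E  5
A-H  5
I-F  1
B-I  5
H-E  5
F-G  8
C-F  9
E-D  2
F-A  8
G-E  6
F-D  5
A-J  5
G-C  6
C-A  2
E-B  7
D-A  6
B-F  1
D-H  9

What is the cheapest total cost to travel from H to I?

Candidate routes:
H → E → D → F → I: 5+2+5+1 = 13
H → E → B → F → I: 5+7+1+1 = 14
H → A → F → I: 5+8+1 = 14
Cheapest is H → E → D → F → I at 13.

13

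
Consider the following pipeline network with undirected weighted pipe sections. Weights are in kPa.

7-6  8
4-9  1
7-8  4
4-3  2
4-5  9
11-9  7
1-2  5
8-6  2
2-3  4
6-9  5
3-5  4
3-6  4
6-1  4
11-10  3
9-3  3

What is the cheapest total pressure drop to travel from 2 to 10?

17 kPa

Enumerating some paths:
2–1–6–9–11–10: 5+4+5+7+3 = 24
2–3–6–9–11–10: 4+4+5+7+3 = 23
2–1–6–3–9–11–10: 5+4+4+3+7+3 = 26
2–3–9–11–10: 4+3+7+3 = 17
Cheapest is 2–3–9–11–10 at 17 kPa.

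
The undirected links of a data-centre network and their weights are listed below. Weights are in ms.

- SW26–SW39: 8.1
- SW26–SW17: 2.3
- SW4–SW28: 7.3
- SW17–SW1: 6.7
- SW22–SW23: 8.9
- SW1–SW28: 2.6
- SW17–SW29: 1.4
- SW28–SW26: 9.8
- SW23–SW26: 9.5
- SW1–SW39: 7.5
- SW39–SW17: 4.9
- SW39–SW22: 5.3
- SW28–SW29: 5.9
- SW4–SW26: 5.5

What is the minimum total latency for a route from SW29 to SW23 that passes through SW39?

20.5 ms

Best SW29 to SW39: SW29 → SW17 → SW39 costing 6.3
Shortest SW39→SW23: SW39 → SW22 → SW23 = 14.2
Total via SW39: 6.3 + 14.2 = 20.5 ms.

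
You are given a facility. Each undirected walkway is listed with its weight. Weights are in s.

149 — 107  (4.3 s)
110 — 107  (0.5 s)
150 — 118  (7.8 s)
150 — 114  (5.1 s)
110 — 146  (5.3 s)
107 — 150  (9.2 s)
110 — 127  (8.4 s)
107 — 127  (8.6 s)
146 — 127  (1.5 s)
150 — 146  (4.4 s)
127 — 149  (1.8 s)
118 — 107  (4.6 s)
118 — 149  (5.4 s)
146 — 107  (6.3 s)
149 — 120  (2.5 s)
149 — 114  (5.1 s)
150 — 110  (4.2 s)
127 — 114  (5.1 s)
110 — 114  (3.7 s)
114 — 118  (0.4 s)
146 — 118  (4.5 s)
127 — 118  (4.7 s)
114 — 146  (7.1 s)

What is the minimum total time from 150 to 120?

Shortest distances from 150:
150: 0
110: 4.2  (via 150)
146: 4.4  (via 150)
107: 4.7  (via 110)
114: 5.1  (via 150)
118: 5.5  (via 114)
127: 5.9  (via 146)
149: 7.7  (via 127)
120: 10.2  (via 149)
Shortest route: 150–146–127–149–120 = 10.2 s.

10.2 s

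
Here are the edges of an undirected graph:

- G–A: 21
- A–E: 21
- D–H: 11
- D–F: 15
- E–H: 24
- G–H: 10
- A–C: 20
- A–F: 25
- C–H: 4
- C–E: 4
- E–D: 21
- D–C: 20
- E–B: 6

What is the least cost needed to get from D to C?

Settle nodes by increasing distance from D:
D: 0
H: 11  (via D)
C: 15  (via H)
Shortest route: D → H → C = 15.

15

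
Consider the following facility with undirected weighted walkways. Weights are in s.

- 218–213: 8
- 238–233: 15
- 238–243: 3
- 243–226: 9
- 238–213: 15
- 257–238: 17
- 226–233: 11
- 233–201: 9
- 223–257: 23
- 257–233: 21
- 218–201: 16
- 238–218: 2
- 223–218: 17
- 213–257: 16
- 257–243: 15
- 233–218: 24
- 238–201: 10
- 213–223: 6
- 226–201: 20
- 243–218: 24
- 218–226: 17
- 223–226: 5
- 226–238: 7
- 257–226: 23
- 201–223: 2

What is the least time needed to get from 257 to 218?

19 s

Compare a few routes:
257 → 213 → 218: 16+8 = 24
257 → 226 → 238 → 218: 23+7+2 = 32
257 → 238 → 218: 17+2 = 19
257 → 243 → 238 → 218: 15+3+2 = 20
Cheapest is 257 → 238 → 218 at 19 s.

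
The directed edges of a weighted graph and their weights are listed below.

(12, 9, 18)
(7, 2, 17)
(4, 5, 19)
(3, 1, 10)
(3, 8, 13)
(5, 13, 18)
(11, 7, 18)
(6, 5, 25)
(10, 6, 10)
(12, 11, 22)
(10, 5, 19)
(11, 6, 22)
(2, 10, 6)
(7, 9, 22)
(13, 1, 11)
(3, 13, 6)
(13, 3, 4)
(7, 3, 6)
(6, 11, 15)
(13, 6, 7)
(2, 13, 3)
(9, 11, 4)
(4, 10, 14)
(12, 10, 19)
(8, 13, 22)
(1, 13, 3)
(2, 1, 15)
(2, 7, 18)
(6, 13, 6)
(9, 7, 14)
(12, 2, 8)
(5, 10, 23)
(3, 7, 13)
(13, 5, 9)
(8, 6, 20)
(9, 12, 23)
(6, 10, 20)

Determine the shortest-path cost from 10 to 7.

Shortest distances from 10:
10: 0
6: 10  (via 10)
13: 16  (via 6)
5: 19  (via 10)
3: 20  (via 13)
11: 25  (via 6)
1: 27  (via 13)
7: 33  (via 3)
Shortest route: 10–6–13–3–7 = 33.

33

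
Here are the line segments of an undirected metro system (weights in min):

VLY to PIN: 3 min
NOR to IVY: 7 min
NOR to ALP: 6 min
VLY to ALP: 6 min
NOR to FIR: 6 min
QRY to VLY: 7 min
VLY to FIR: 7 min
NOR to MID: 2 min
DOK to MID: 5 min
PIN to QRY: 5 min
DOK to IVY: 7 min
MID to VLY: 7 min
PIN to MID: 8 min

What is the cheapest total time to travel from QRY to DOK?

Running Dijkstra from QRY:
QRY: 0
PIN: 5  (via QRY)
VLY: 7  (via QRY)
MID: 13  (via PIN)
ALP: 13  (via VLY)
FIR: 14  (via VLY)
NOR: 15  (via MID)
DOK: 18  (via MID)
Shortest route: QRY–PIN–MID–DOK = 18 min.

18 min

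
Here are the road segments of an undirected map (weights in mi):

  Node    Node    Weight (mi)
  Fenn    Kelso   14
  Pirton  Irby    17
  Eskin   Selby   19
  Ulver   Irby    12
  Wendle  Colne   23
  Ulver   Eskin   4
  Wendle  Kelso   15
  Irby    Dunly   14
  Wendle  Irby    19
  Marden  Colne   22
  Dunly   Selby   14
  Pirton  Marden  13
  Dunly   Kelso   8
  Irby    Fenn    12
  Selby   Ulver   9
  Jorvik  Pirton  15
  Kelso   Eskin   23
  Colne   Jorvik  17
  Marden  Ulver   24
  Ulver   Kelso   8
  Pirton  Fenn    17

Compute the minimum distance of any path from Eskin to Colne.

Compare a few routes:
Eskin → Ulver → Irby → Pirton → Jorvik → Colne: 4+12+17+15+17 = 65
Eskin → Kelso → Wendle → Colne: 23+15+23 = 61
Eskin → Ulver → Irby → Wendle → Colne: 4+12+19+23 = 58
Eskin → Ulver → Kelso → Wendle → Colne: 4+8+15+23 = 50
Cheapest is Eskin → Ulver → Kelso → Wendle → Colne at 50 mi.

50 mi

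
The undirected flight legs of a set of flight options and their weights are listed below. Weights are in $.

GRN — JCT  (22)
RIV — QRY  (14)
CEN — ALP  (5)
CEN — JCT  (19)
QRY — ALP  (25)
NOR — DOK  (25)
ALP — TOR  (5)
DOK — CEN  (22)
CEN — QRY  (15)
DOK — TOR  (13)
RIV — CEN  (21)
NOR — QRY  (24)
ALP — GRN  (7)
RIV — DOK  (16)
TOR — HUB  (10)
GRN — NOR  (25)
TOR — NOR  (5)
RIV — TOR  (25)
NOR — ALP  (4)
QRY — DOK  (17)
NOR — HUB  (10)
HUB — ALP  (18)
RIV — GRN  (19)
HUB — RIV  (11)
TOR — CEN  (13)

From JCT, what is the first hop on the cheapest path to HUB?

CEN

Compare a few routes:
JCT → CEN → ALP → NOR → HUB: 19+5+4+10 = 38
JCT → CEN → ALP → TOR → HUB: 19+5+5+10 = 39
JCT → CEN → ALP → HUB: 19+5+18 = 42
Cheapest is JCT → CEN → ALP → NOR → HUB at $38.
So from JCT the first move is to CEN.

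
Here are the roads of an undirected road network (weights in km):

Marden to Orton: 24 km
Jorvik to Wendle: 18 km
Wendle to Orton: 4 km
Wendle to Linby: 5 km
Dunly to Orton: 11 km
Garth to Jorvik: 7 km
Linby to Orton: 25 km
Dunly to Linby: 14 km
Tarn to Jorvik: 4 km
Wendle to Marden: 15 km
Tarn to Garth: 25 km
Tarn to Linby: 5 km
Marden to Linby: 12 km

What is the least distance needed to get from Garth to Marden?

Shortest distances from Garth:
Garth: 0
Jorvik: 7  (via Garth)
Tarn: 11  (via Jorvik)
Linby: 16  (via Tarn)
Wendle: 21  (via Linby)
Orton: 25  (via Wendle)
Marden: 28  (via Linby)
Shortest route: Garth–Jorvik–Tarn–Linby–Marden = 28 km.

28 km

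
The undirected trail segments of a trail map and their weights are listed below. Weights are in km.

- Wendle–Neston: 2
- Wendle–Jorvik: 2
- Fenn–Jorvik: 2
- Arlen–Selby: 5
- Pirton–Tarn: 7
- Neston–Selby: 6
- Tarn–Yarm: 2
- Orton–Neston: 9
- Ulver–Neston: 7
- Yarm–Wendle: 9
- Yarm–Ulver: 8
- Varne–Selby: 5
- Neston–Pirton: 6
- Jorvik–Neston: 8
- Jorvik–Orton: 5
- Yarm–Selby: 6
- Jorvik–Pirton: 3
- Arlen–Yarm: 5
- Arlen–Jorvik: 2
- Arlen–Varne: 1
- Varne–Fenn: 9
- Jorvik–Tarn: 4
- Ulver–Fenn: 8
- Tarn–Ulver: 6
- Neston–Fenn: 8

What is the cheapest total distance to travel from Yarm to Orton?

11 km

Settle nodes by increasing distance from Yarm:
Yarm: 0
Tarn: 2  (via Yarm)
Arlen: 5  (via Yarm)
Varne: 6  (via Arlen)
Selby: 6  (via Yarm)
Jorvik: 6  (via Tarn)
Ulver: 8  (via Yarm)
Wendle: 8  (via Jorvik)
Fenn: 8  (via Jorvik)
Pirton: 9  (via Tarn)
Neston: 10  (via Wendle)
Orton: 11  (via Jorvik)
Shortest route: Yarm–Tarn–Jorvik–Orton = 11 km.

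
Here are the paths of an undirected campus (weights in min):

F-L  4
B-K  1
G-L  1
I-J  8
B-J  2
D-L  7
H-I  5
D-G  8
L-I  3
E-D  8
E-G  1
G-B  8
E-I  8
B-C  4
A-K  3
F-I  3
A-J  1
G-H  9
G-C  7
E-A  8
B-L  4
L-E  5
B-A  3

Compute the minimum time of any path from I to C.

11 min

Shortest distances from I:
I: 0
F: 3  (via I)
L: 3  (via I)
G: 4  (via L)
E: 5  (via G)
H: 5  (via I)
B: 7  (via L)
J: 8  (via I)
K: 8  (via B)
A: 9  (via J)
D: 10  (via L)
C: 11  (via G)
Shortest route: I → L → G → C = 11 min.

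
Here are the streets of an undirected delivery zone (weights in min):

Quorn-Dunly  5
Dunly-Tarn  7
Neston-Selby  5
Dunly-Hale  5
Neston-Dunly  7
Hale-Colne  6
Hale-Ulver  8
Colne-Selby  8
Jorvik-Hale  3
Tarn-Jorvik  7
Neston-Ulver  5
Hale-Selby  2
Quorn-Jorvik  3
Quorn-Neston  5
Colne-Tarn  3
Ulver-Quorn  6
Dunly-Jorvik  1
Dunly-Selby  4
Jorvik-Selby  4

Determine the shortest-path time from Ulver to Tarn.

Settle nodes by increasing distance from Ulver:
Ulver: 0
Neston: 5  (via Ulver)
Quorn: 6  (via Ulver)
Hale: 8  (via Ulver)
Jorvik: 9  (via Quorn)
Selby: 10  (via Neston)
Dunly: 10  (via Jorvik)
Colne: 14  (via Hale)
Tarn: 16  (via Jorvik)
Shortest route: Ulver → Quorn → Jorvik → Tarn = 16 min.

16 min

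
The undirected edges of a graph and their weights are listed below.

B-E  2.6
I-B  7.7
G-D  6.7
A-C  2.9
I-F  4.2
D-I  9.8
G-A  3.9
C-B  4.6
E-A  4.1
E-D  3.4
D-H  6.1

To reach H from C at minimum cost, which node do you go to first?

Enumerating some paths:
C → B → E → D → H: 4.6+2.6+3.4+6.1 = 16.7
C → B → E → A → G → D → H: 4.6+2.6+4.1+3.9+6.7+6.1 = 28
C → A → G → D → H: 2.9+3.9+6.7+6.1 = 19.6
C → A → E → D → H: 2.9+4.1+3.4+6.1 = 16.5
The minimum is 16.5 via C → A → E → D → H.
So from C the first move is to A.

A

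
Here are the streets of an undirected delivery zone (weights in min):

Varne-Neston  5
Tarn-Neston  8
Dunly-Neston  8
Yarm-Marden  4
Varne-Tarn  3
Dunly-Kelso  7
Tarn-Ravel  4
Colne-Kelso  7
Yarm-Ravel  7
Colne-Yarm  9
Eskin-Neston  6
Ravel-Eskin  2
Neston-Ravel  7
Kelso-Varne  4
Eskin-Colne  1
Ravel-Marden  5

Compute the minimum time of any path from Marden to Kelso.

15 min

Shortest distances from Marden:
Marden: 0
Yarm: 4  (via Marden)
Ravel: 5  (via Marden)
Eskin: 7  (via Ravel)
Colne: 8  (via Eskin)
Tarn: 9  (via Ravel)
Neston: 12  (via Ravel)
Varne: 12  (via Tarn)
Kelso: 15  (via Colne)
Shortest route: Marden–Ravel–Eskin–Colne–Kelso = 15 min.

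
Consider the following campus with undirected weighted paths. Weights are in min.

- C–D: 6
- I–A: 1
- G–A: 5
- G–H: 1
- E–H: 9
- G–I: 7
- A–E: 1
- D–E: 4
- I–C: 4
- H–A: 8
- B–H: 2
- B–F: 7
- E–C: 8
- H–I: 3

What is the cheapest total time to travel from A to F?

Candidate routes:
A → G → H → B → F: 5+1+2+7 = 15
A → I → H → B → F: 1+3+2+7 = 13
A → H → B → F: 8+2+7 = 17
Cheapest is A → I → H → B → F at 13 min.

13 min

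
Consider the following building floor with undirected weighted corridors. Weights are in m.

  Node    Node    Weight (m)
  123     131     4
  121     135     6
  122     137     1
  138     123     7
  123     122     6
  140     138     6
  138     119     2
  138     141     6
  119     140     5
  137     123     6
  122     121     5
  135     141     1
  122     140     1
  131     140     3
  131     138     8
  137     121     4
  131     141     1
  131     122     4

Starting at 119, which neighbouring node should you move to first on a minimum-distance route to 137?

140

Compare a few routes:
119–140–122–137: 5+1+1 = 7
119–138–140–122–137: 2+6+1+1 = 10
119–140–131–122–137: 5+3+4+1 = 13
119–138–141–131–140–122–137: 2+6+1+3+1+1 = 14
The minimum is 7 m via 119–140–122–137.
So from 119 the first move is to 140.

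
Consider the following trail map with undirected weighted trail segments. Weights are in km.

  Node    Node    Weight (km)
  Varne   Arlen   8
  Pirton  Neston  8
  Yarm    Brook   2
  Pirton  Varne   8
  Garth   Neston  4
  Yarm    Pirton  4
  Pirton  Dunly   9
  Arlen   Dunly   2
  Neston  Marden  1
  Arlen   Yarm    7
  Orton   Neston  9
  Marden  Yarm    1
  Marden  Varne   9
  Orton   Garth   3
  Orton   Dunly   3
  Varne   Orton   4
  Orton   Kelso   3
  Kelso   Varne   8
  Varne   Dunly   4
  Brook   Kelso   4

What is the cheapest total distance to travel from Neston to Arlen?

Candidate routes:
Neston–Orton–Dunly–Arlen: 9+3+2 = 14
Neston–Marden–Yarm–Arlen: 1+1+7 = 9
Neston–Garth–Orton–Dunly–Arlen: 4+3+3+2 = 12
The minimum is 9 km via Neston–Marden–Yarm–Arlen.

9 km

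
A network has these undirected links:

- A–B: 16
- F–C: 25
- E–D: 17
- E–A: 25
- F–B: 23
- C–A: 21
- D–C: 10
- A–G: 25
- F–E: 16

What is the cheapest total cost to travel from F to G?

64

Settle nodes by increasing distance from F:
F: 0
E: 16  (via F)
B: 23  (via F)
C: 25  (via F)
D: 33  (via E)
A: 39  (via B)
G: 64  (via A)
Shortest route: F–B–A–G = 64.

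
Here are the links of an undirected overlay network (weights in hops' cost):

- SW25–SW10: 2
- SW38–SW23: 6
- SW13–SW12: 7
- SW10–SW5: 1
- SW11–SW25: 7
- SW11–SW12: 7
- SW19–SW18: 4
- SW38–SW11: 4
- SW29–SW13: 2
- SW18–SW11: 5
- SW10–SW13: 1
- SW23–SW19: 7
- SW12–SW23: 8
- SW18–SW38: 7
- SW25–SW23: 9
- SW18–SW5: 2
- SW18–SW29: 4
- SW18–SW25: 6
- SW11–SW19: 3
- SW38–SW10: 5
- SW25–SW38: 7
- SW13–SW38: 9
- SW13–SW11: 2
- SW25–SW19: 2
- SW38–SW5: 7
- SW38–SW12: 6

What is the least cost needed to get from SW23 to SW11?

10 hops' cost

Settle nodes by increasing distance from SW23:
SW23: 0
SW38: 6  (via SW23)
SW19: 7  (via SW23)
SW12: 8  (via SW23)
SW25: 9  (via SW23)
SW11: 10  (via SW38)
Shortest route: SW23 → SW38 → SW11 = 10 hops' cost.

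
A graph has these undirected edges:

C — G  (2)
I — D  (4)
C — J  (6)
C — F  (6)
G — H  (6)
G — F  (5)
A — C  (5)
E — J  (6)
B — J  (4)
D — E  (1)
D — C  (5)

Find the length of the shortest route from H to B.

18

Shortest distances from H:
H: 0
G: 6  (via H)
C: 8  (via G)
F: 11  (via G)
A: 13  (via C)
D: 13  (via C)
E: 14  (via D)
J: 14  (via C)
I: 17  (via D)
B: 18  (via J)
Shortest route: H–G–C–J–B = 18.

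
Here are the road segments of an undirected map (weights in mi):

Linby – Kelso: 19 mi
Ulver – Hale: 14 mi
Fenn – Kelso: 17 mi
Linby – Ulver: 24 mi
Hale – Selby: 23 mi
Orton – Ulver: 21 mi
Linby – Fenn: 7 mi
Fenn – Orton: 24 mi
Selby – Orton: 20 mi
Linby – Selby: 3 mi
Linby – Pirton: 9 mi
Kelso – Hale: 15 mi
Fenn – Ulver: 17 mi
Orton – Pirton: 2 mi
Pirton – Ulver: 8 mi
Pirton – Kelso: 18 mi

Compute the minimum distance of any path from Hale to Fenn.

Running Dijkstra from Hale:
Hale: 0
Ulver: 14  (via Hale)
Kelso: 15  (via Hale)
Pirton: 22  (via Ulver)
Selby: 23  (via Hale)
Orton: 24  (via Pirton)
Linby: 26  (via Selby)
Fenn: 31  (via Ulver)
Shortest route: Hale–Ulver–Fenn = 31 mi.

31 mi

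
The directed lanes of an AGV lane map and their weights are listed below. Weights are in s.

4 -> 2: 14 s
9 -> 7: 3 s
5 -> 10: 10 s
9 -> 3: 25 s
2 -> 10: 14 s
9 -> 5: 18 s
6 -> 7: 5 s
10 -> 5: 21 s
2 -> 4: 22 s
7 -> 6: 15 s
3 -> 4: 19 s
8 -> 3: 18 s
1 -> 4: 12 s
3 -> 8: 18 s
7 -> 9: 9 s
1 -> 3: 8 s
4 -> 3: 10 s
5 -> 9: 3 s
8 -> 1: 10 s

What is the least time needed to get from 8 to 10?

Candidate routes:
8 - 1 - 4 - 2 - 10: 10+12+14+14 = 50
8 - 1 - 3 - 4 - 2 - 10: 10+8+19+14+14 = 65
The minimum is 50 s via 8 - 1 - 4 - 2 - 10.

50 s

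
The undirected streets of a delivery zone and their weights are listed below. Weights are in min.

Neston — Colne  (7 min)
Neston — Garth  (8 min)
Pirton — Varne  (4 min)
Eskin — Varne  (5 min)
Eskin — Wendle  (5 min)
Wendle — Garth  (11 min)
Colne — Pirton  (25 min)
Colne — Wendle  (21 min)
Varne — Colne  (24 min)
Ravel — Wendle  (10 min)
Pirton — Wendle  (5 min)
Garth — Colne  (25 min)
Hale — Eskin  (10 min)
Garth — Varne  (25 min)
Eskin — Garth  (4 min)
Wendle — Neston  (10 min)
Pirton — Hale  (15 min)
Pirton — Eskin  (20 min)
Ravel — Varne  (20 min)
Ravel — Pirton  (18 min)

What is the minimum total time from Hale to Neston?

22 min

Candidate routes:
Hale - Eskin - Garth - Neston: 10+4+8 = 22
Hale - Pirton - Wendle - Neston: 15+5+10 = 30
Hale - Eskin - Wendle - Neston: 10+5+10 = 25
The minimum is 22 min via Hale - Eskin - Garth - Neston.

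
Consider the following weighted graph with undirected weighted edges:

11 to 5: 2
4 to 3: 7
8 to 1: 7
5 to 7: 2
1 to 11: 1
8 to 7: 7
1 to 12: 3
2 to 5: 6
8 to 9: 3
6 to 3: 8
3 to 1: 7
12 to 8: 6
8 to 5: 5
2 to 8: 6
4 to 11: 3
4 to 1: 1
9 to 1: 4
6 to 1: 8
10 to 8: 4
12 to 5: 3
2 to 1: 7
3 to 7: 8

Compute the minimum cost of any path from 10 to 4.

Running Dijkstra from 10:
10: 0
8: 4  (via 10)
9: 7  (via 8)
5: 9  (via 8)
2: 10  (via 8)
12: 10  (via 8)
1: 11  (via 8)
7: 11  (via 8)
11: 11  (via 5)
4: 12  (via 1)
Shortest route: 10 → 8 → 1 → 4 = 12.

12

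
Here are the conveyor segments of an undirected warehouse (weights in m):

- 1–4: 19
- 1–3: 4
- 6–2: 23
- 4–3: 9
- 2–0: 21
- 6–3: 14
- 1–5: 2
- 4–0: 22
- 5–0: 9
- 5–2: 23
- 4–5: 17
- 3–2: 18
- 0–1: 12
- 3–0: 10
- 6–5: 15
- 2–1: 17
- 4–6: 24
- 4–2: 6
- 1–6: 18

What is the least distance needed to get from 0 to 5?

Compare a few routes:
0 → 1 → 5: 12+2 = 14
0 → 5: 9 = 9
0 → 3 → 1 → 5: 10+4+2 = 16
Cheapest is 0 → 5 at 9 m.

9 m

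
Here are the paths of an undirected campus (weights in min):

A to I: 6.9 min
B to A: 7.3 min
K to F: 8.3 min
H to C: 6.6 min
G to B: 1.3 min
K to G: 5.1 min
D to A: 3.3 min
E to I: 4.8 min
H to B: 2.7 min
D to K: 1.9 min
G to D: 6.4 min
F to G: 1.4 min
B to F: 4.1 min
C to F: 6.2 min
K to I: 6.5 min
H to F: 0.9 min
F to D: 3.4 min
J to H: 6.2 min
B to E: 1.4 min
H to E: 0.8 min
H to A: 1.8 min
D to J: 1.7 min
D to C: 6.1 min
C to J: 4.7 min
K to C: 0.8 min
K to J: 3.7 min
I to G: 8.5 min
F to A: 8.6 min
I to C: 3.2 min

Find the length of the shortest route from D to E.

5.1 min

Enumerating some paths:
D - F - H - E: 3.4+0.9+0.8 = 5.1
D - A - H - E: 3.3+1.8+0.8 = 5.9
The minimum is 5.1 min via D - F - H - E.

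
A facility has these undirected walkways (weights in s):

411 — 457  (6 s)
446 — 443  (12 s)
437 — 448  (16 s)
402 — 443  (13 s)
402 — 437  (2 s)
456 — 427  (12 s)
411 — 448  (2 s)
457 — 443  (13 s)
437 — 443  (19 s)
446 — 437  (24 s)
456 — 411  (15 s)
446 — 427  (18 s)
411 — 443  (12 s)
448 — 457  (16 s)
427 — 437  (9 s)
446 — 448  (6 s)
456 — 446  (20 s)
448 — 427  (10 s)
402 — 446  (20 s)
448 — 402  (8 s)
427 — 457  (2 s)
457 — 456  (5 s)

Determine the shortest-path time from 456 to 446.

19 s

Compare a few routes:
456–446: 20 = 20
456–411–448–446: 15+2+6 = 23
456–457–411–448–446: 5+6+2+6 = 19
Cheapest is 456–457–411–448–446 at 19 s.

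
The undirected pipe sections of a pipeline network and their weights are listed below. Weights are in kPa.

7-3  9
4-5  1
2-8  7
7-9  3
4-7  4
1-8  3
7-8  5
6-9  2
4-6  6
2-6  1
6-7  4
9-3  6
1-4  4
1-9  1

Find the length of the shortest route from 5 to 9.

Compare a few routes:
5 - 4 - 6 - 9: 1+6+2 = 9
5 - 4 - 7 - 9: 1+4+3 = 8
5 - 4 - 7 - 6 - 9: 1+4+4+2 = 11
5 - 4 - 1 - 9: 1+4+1 = 6
The minimum is 6 kPa via 5 - 4 - 1 - 9.

6 kPa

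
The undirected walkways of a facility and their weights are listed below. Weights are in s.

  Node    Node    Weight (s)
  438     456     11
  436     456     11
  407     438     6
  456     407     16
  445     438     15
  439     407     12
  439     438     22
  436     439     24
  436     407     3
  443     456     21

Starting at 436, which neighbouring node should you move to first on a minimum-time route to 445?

Compare a few routes:
436 → 407 → 456 → 438 → 445: 3+16+11+15 = 45
436 → 456 → 438 → 445: 11+11+15 = 37
436 → 407 → 438 → 445: 3+6+15 = 24
The minimum is 24 s via 436 → 407 → 438 → 445.
So from 436 the first move is to 407.

407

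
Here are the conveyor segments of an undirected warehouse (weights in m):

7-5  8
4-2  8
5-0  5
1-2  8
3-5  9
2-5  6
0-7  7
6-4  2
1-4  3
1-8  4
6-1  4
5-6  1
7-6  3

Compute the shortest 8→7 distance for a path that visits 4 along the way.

12 m

Shortest 8→4: 8–1–4 = 7
Best 4 to 7: 4–6–7 costing 5
Total via 4: 7 + 5 = 12 m.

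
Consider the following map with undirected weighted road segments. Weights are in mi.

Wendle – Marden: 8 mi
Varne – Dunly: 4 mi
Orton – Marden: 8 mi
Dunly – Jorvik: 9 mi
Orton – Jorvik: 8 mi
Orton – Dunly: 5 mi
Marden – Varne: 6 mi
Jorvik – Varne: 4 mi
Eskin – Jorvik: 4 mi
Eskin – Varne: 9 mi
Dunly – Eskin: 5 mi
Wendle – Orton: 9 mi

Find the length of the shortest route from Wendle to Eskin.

19 mi

Settle nodes by increasing distance from Wendle:
Wendle: 0
Marden: 8  (via Wendle)
Orton: 9  (via Wendle)
Varne: 14  (via Marden)
Dunly: 14  (via Orton)
Jorvik: 17  (via Orton)
Eskin: 19  (via Dunly)
Shortest route: Wendle → Orton → Dunly → Eskin = 19 mi.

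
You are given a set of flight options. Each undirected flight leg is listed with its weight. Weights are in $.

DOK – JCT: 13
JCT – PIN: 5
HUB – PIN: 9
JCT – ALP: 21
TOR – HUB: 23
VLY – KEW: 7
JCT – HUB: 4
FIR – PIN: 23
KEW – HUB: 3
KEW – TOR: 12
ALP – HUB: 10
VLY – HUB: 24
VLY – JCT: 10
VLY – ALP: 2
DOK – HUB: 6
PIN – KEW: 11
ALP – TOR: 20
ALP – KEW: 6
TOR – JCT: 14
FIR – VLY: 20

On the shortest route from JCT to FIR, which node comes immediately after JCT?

PIN

Compare a few routes:
JCT–VLY–FIR: 10+20 = 30
JCT–PIN–FIR: 5+23 = 28
JCT–HUB–KEW–VLY–FIR: 4+3+7+20 = 34
JCT–HUB–KEW–ALP–VLY–FIR: 4+3+6+2+20 = 35
Cheapest is JCT–PIN–FIR at $28.
So from JCT the first move is to PIN.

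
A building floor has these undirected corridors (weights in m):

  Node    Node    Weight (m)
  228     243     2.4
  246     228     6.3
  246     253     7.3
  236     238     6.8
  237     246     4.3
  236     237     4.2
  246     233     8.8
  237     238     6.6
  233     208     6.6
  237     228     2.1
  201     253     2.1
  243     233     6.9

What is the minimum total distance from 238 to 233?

Enumerating some paths:
238 → 236 → 237 → 228 → 243 → 233: 6.8+4.2+2.1+2.4+6.9 = 22.4
238 → 237 → 228 → 243 → 233: 6.6+2.1+2.4+6.9 = 18
238 → 237 → 246 → 233: 6.6+4.3+8.8 = 19.7
Cheapest is 238 → 237 → 228 → 243 → 233 at 18 m.

18 m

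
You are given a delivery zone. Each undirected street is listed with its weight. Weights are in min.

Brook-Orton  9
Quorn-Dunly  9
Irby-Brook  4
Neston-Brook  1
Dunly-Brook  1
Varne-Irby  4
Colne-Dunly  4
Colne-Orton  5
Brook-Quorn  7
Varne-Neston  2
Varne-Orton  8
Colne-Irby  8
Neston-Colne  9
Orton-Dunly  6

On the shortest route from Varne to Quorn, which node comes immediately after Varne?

Candidate routes:
Varne → Neston → Brook → Dunly → Quorn: 2+1+1+9 = 13
Varne → Neston → Brook → Quorn: 2+1+7 = 10
The minimum is 10 min via Varne → Neston → Brook → Quorn.
So from Varne the first move is to Neston.

Neston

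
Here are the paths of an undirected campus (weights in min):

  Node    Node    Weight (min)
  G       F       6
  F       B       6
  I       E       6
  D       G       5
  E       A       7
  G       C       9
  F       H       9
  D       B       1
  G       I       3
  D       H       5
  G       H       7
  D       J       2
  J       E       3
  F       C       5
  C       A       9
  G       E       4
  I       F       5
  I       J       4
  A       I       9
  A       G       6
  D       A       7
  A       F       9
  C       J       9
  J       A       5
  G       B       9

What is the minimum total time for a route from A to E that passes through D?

12 min

Shortest A→D: A–D = 7
Best D to E: D–J–E costing 5
Total via D: 7 + 5 = 12 min.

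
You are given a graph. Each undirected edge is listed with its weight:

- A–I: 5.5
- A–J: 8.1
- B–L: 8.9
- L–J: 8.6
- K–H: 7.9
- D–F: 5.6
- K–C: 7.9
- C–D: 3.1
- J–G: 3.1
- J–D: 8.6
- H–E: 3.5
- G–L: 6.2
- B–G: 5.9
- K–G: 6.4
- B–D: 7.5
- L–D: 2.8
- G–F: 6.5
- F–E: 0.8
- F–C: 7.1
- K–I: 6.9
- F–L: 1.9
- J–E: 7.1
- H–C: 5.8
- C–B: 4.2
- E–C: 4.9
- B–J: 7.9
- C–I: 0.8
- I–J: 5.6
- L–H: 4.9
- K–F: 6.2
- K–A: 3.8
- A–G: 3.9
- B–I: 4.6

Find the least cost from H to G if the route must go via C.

Shortest H→C: H → C = 5.8
Shortest C→G: C → I → J → G = 9.5
Total via C: 5.8 + 9.5 = 15.3.

15.3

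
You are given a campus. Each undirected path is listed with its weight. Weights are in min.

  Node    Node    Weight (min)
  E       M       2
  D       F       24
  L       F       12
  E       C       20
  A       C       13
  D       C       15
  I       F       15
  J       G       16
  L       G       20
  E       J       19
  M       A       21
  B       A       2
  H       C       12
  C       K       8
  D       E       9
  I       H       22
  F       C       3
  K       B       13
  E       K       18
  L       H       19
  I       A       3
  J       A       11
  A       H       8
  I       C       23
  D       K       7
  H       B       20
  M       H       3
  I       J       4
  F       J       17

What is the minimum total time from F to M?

Running Dijkstra from F:
F: 0
C: 3  (via F)
K: 11  (via C)
L: 12  (via F)
H: 15  (via C)
I: 15  (via F)
A: 16  (via C)
J: 17  (via F)
B: 18  (via A)
D: 18  (via C)
M: 18  (via H)
Shortest route: F → C → H → M = 18 min.

18 min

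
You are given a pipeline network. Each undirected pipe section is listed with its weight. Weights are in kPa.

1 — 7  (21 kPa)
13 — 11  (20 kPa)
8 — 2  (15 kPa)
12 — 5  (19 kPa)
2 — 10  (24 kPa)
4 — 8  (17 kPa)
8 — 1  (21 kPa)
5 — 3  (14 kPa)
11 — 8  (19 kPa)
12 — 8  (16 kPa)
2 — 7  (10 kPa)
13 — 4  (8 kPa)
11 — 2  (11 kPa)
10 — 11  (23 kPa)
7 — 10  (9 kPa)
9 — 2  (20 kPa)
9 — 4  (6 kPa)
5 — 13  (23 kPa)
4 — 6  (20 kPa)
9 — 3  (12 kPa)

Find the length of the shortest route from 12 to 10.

Settle nodes by increasing distance from 12:
12: 0
8: 16  (via 12)
5: 19  (via 12)
2: 31  (via 8)
3: 33  (via 5)
4: 33  (via 8)
11: 35  (via 8)
1: 37  (via 8)
9: 39  (via 4)
7: 41  (via 2)
13: 41  (via 4)
10: 50  (via 7)
Shortest route: 12 → 8 → 2 → 7 → 10 = 50 kPa.

50 kPa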